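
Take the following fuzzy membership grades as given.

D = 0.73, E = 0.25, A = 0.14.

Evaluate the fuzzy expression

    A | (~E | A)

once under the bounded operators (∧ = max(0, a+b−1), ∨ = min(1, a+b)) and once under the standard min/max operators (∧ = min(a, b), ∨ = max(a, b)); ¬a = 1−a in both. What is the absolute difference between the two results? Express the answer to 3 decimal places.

0.250

Under bounded:
  ~E = 1 − 0.25 = 0.75
  ~E | A = min(1, a+b) on (0.75, 0.14) = 0.89
  A | (~E | A) = min(1, a+b) on (0.14, 0.89) = 1.00
  → value = 1.0000
Under standard min/max:
  ~E = 1 − 0.25 = 0.75
  ~E | A = max(a, b) on (0.75, 0.14) = 0.75
  A | (~E | A) = max(a, b) on (0.14, 0.75) = 0.75
  → value = 0.7500
|1.0000 − 0.7500| = 0.250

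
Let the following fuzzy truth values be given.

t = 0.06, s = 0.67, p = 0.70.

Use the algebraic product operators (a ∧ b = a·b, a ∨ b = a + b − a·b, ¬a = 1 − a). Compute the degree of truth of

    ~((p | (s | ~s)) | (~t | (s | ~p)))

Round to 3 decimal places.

0.001

~s = 1 − 0.6700 = 0.3300
s | ~s = a + b − a·b on (0.6700, 0.3300) = 0.7789
p | (s | ~s) = a + b − a·b on (0.7000, 0.7789) = 0.9337
~t = 1 − 0.0600 = 0.9400
~p = 1 − 0.7000 = 0.3000
s | ~p = a + b − a·b on (0.6700, 0.3000) = 0.7690
~t | (s | ~p) = a + b − a·b on (0.9400, 0.7690) = 0.9861
(p | (s | ~s)) | (~t | (s | ~p)) = a + b − a·b on (0.9337, 0.9861) = 0.9991
~((p | (s | ~s)) | (~t | (s | ~p))) = 1 − 0.9991 = 0.0009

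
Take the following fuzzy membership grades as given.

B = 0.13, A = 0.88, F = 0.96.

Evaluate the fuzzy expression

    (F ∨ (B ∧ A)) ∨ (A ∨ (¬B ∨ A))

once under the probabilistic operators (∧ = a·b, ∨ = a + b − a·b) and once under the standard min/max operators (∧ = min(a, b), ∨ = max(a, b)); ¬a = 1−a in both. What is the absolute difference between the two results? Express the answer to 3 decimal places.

0.040

Under probabilistic:
  B ∧ A = a·b on (0.1300, 0.8800) = 0.1144
  F ∨ (B ∧ A) = a + b − a·b on (0.9600, 0.1144) = 0.9646
  ¬B = 1 − 0.1300 = 0.8700
  ¬B ∨ A = a + b − a·b on (0.8700, 0.8800) = 0.9844
  A ∨ (¬B ∨ A) = a + b − a·b on (0.8800, 0.9844) = 0.9981
  (F ∨ (B ∧ A)) ∨ (A ∨ (¬B ∨ A)) = a + b − a·b on (0.9646, 0.9981) = 0.9999
  → value = 0.9999
Under standard min/max:
  B ∧ A = min(a, b) on (0.13, 0.88) = 0.13
  F ∨ (B ∧ A) = max(a, b) on (0.96, 0.13) = 0.96
  ¬B = 1 − 0.13 = 0.87
  ¬B ∨ A = max(a, b) on (0.87, 0.88) = 0.88
  A ∨ (¬B ∨ A) = max(a, b) on (0.88, 0.88) = 0.88
  (F ∨ (B ∧ A)) ∨ (A ∨ (¬B ∨ A)) = max(a, b) on (0.96, 0.88) = 0.96
  → value = 0.9600
|0.9999 − 0.9600| = 0.040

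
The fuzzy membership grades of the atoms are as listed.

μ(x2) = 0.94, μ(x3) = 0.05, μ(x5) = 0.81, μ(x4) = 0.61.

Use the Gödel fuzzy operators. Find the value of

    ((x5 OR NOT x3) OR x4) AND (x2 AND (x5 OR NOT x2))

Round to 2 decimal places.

0.81

NOT x3 = 1 − 0.05 = 0.95
x5 OR NOT x3 = max(a, b) on (0.81, 0.95) = 0.95
(x5 OR NOT x3) OR x4 = max(a, b) on (0.95, 0.61) = 0.95
NOT x2 = 1 − 0.94 = 0.06
x5 OR NOT x2 = max(a, b) on (0.81, 0.06) = 0.81
x2 AND (x5 OR NOT x2) = min(a, b) on (0.94, 0.81) = 0.81
((x5 OR NOT x3) OR x4) AND (x2 AND (x5 OR NOT x2)) = min(a, b) on (0.95, 0.81) = 0.81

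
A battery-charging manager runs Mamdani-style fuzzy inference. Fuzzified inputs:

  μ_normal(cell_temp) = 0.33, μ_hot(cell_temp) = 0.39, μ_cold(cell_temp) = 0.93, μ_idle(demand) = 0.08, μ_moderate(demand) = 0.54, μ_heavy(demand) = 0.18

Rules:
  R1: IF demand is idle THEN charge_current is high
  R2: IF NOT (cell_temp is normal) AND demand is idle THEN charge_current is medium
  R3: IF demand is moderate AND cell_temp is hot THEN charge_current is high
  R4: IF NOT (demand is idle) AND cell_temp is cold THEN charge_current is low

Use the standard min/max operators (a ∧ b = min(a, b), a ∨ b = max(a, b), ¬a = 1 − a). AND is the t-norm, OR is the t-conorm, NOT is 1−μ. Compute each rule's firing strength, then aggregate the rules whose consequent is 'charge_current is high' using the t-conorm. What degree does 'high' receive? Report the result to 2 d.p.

R1: idle=0.08 → w = 0.08
R2: ¬normal=1−0.33=0.67, idle=0.08; AND[min(a, b)] → w = 0.08
R3: moderate=0.54, hot=0.39; AND[min(a, b)] → w = 0.39
R4: ¬idle=1−0.08=0.92, cold=0.93; AND[min(a, b)] → w = 0.92
Rules with consequent 'high': {R1, R3} → strengths 0.08, 0.39
Aggregate via t-conorm [max(a, b)]: 0.39

0.39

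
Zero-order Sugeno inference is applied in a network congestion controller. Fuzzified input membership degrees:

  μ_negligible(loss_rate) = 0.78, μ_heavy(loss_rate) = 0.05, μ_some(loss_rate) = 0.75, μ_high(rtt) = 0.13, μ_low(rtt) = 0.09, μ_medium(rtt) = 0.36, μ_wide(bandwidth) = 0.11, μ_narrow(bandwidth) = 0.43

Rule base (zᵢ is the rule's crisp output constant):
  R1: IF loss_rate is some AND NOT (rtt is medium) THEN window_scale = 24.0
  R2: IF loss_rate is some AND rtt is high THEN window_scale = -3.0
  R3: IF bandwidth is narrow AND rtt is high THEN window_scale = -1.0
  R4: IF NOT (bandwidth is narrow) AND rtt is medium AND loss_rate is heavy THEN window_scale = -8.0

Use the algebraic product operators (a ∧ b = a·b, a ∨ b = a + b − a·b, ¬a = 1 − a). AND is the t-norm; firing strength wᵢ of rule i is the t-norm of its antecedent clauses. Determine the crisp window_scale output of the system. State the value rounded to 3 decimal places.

R1 (z=24.0): some=0.75, ¬medium=1−0.36=0.64; AND[a·b] → w = 0.4800
R2 (z=-3.0): some=0.75, high=0.13; AND[a·b] → w = 0.0975
R3 (z=-1.0): narrow=0.43, high=0.13; AND[a·b] → w = 0.0559
R4 (z=-8.0): ¬narrow=1−0.43=0.57, medium=0.36, heavy=0.05; AND[a·b] → w = 0.0103
Weighted average = (0.4800·24.0 + 0.0975·-3.0 + 0.0559·-1.0 + 0.0103·-8.0) / (0.4800 + 0.0975 + 0.0559 + 0.0103)
  = 11.0895 / 0.6437 = 17.229

17.229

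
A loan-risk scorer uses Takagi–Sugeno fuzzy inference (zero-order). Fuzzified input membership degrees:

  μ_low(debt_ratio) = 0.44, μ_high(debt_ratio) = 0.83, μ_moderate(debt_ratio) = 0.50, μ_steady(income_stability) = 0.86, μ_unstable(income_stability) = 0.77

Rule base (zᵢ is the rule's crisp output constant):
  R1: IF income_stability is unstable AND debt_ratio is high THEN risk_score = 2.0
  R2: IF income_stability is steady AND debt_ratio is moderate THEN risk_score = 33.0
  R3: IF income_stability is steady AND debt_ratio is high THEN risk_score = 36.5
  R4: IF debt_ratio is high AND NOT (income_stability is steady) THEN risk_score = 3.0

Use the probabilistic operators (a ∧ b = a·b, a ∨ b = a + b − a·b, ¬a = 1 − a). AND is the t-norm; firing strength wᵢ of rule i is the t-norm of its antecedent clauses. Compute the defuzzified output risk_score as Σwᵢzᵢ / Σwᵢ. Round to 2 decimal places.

R1 (z=2.0): unstable=0.77, high=0.83; AND[a·b] → w = 0.6391
R2 (z=33.0): steady=0.86, moderate=0.50; AND[a·b] → w = 0.4300
R3 (z=36.5): steady=0.86, high=0.83; AND[a·b] → w = 0.7138
R4 (z=3.0): high=0.83, ¬steady=1−0.86=0.14; AND[a·b] → w = 0.1162
Weighted average = (0.6391·2.0 + 0.4300·33.0 + 0.7138·36.5 + 0.1162·3.0) / (0.6391 + 0.4300 + 0.7138 + 0.1162)
  = 41.8705 / 1.8991 = 22.05

22.05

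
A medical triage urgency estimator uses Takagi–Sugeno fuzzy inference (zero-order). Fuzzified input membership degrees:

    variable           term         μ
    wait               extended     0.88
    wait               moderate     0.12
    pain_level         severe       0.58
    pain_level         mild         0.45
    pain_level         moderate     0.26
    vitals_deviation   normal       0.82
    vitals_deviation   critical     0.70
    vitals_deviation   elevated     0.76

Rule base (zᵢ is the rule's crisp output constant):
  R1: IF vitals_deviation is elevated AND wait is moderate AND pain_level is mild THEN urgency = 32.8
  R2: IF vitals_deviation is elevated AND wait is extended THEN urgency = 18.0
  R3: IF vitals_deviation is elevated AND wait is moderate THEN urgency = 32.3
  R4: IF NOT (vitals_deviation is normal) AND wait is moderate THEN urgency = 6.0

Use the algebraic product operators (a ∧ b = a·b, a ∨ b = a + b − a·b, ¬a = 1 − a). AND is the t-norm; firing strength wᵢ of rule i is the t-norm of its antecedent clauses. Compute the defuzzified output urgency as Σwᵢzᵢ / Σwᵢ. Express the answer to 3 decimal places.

20.009

R1 (z=32.8): elevated=0.76, moderate=0.12, mild=0.45; AND[a·b] → w = 0.0410
R2 (z=18.0): elevated=0.76, extended=0.88; AND[a·b] → w = 0.6688
R3 (z=32.3): elevated=0.76, moderate=0.12; AND[a·b] → w = 0.0912
R4 (z=6.0): ¬normal=1−0.82=0.18, moderate=0.12; AND[a·b] → w = 0.0216
Weighted average = (0.0410·32.8 + 0.6688·18.0 + 0.0912·32.3 + 0.0216·6.0) / (0.0410 + 0.6688 + 0.0912 + 0.0216)
  = 16.4599 / 0.8226 = 20.009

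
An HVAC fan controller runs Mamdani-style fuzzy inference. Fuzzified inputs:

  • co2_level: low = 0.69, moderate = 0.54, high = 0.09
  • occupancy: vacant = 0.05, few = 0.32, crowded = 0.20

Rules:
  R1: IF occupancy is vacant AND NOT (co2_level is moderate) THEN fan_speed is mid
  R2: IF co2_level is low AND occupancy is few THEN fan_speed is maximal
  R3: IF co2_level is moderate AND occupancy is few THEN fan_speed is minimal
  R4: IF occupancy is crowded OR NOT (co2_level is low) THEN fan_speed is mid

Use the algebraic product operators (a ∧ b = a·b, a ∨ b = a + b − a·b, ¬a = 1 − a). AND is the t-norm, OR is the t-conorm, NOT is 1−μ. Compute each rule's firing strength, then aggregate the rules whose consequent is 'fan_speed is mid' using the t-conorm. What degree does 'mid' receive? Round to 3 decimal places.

R1: vacant=0.05, ¬moderate=1−0.54=0.46; AND[a·b] → w = 0.0230
R2: low=0.69, few=0.32; AND[a·b] → w = 0.2208
R3: moderate=0.54, few=0.32; AND[a·b] → w = 0.1728
R4: crowded=0.20, ¬low=1−0.69=0.31; OR[a + b − a·b] → w = 0.4480
Rules with consequent 'mid': {R1, R4} → strengths 0.0230, 0.4480
Aggregate via t-conorm [a + b − a·b]: 0.4607

0.461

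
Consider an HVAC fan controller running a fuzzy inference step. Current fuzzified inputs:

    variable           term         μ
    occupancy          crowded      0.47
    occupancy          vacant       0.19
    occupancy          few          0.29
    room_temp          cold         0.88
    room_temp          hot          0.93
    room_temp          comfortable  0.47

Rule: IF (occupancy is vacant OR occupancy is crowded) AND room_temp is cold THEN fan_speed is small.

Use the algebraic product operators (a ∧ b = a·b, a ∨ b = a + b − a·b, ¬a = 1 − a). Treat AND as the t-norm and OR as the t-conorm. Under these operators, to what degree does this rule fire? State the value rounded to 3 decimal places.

0.502

firing strength: (vacant=0.19 OR crowded=0.47) = 0.5707; AND[a·b] with cold=0.88 → w = 0.5022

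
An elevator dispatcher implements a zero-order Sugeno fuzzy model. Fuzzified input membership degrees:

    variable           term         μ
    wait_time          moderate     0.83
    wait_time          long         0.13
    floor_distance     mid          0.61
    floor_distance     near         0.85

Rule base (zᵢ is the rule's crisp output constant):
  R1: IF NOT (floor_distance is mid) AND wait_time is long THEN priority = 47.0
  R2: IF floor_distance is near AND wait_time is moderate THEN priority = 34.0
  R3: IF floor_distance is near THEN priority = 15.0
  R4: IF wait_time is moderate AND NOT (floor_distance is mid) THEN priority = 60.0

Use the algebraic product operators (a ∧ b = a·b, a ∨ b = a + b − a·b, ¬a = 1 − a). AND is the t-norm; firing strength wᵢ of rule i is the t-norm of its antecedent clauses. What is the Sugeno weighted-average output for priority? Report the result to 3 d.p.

30.334

R1 (z=47.0): ¬mid=1−0.61=0.39, long=0.13; AND[a·b] → w = 0.0507
R2 (z=34.0): near=0.85, moderate=0.83; AND[a·b] → w = 0.7055
R3 (z=15.0): near=0.85 → w = 0.8500
R4 (z=60.0): moderate=0.83, ¬mid=1−0.61=0.39; AND[a·b] → w = 0.3237
Weighted average = (0.0507·47.0 + 0.7055·34.0 + 0.8500·15.0 + 0.3237·60.0) / (0.0507 + 0.7055 + 0.8500 + 0.3237)
  = 58.5419 / 1.9299 = 30.334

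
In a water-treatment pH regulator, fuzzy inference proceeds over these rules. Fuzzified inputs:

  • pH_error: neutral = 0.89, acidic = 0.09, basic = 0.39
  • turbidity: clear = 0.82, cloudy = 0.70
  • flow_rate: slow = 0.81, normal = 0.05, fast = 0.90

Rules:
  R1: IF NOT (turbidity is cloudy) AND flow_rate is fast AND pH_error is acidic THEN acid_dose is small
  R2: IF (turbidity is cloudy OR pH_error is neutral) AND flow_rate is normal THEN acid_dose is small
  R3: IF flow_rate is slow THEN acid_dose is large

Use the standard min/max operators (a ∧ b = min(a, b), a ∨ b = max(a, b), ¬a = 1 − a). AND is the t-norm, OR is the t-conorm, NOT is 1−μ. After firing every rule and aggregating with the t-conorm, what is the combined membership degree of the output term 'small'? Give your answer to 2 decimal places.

0.09

R1: ¬cloudy=1−0.70=0.30, fast=0.90, acidic=0.09; AND[min(a, b)] → w = 0.09
R2: (cloudy=0.70 OR neutral=0.89) = 0.89; AND[min(a, b)] with normal=0.05 → w = 0.05
R3: slow=0.81 → w = 0.81
Rules with consequent 'small': {R1, R2} → strengths 0.09, 0.05
Aggregate via t-conorm [max(a, b)]: 0.09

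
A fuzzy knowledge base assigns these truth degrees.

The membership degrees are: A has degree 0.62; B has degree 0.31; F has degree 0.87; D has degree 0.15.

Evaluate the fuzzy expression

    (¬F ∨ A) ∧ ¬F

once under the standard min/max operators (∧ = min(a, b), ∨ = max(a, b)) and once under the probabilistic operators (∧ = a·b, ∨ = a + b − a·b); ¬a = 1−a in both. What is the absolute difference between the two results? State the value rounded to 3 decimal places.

Under standard min/max:
  ¬F = 1 − 0.87 = 0.13
  ¬F ∨ A = max(a, b) on (0.13, 0.62) = 0.62
  ¬F = 1 − 0.87 = 0.13
  (¬F ∨ A) ∧ ¬F = min(a, b) on (0.62, 0.13) = 0.13
  → value = 0.1300
Under probabilistic:
  ¬F = 1 − 0.8700 = 0.1300
  ¬F ∨ A = a + b − a·b on (0.1300, 0.6200) = 0.6694
  ¬F = 1 − 0.8700 = 0.1300
  (¬F ∨ A) ∧ ¬F = a·b on (0.6694, 0.1300) = 0.0870
  → value = 0.0870
|0.1300 − 0.0870| = 0.043

0.043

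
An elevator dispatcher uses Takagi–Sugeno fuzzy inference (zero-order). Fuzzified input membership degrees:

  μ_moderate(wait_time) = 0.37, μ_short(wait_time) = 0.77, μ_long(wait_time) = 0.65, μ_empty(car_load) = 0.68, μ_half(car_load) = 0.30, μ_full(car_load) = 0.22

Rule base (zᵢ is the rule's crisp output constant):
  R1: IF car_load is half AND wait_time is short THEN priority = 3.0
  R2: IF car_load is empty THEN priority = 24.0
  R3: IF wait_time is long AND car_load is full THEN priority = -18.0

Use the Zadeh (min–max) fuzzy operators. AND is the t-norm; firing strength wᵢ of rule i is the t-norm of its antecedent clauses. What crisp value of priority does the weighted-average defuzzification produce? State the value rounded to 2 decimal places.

R1 (z=3.0): half=0.30, short=0.77; AND[min(a, b)] → w = 0.30
R2 (z=24.0): empty=0.68 → w = 0.68
R3 (z=-18.0): long=0.65, full=0.22; AND[min(a, b)] → w = 0.22
Weighted average = (0.30·3.0 + 0.68·24.0 + 0.22·-18.0) / (0.30 + 0.68 + 0.22)
  = 13.2600 / 1.2000 = 11.05

11.05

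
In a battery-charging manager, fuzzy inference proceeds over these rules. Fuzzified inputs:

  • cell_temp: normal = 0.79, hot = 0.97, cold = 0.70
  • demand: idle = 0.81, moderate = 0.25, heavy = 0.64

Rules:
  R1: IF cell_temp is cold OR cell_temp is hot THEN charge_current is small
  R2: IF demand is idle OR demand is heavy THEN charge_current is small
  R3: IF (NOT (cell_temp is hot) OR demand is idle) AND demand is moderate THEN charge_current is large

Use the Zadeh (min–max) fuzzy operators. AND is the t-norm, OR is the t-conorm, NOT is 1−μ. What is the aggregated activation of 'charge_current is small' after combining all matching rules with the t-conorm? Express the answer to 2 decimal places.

0.97

R1: cold=0.70, hot=0.97; OR[max(a, b)] → w = 0.97
R2: idle=0.81, heavy=0.64; OR[max(a, b)] → w = 0.81
R3: (¬hot=1−0.97=0.03 OR idle=0.81) = 0.81; AND[min(a, b)] with moderate=0.25 → w = 0.25
Rules with consequent 'small': {R1, R2} → strengths 0.97, 0.81
Aggregate via t-conorm [max(a, b)]: 0.97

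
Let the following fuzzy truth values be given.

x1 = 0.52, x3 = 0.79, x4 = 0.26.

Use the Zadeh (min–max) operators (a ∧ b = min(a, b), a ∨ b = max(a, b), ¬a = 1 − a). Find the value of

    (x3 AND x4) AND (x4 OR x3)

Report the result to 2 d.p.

x3 AND x4 = min(a, b) on (0.79, 0.26) = 0.26
x4 OR x3 = max(a, b) on (0.26, 0.79) = 0.79
(x3 AND x4) AND (x4 OR x3) = min(a, b) on (0.26, 0.79) = 0.26

0.26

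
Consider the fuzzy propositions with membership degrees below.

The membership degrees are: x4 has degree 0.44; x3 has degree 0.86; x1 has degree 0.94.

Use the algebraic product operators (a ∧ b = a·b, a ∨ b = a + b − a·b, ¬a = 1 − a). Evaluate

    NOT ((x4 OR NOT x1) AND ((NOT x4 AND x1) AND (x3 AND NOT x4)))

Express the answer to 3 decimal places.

NOT x1 = 1 − 0.9400 = 0.0600
x4 OR NOT x1 = a + b − a·b on (0.4400, 0.0600) = 0.4736
NOT x4 = 1 − 0.4400 = 0.5600
NOT x4 AND x1 = a·b on (0.5600, 0.9400) = 0.5264
NOT x4 = 1 − 0.4400 = 0.5600
x3 AND NOT x4 = a·b on (0.8600, 0.5600) = 0.4816
(NOT x4 AND x1) AND (x3 AND NOT x4) = a·b on (0.5264, 0.4816) = 0.2535
(x4 OR NOT x1) AND ((NOT x4 AND x1) AND (x3 AND NOT x4)) = a·b on (0.4736, 0.2535) = 0.1201
NOT ((x4 OR NOT x1) AND ((NOT x4 AND x1) AND (x3 AND NOT x4))) = 1 − 0.1201 = 0.8799

0.880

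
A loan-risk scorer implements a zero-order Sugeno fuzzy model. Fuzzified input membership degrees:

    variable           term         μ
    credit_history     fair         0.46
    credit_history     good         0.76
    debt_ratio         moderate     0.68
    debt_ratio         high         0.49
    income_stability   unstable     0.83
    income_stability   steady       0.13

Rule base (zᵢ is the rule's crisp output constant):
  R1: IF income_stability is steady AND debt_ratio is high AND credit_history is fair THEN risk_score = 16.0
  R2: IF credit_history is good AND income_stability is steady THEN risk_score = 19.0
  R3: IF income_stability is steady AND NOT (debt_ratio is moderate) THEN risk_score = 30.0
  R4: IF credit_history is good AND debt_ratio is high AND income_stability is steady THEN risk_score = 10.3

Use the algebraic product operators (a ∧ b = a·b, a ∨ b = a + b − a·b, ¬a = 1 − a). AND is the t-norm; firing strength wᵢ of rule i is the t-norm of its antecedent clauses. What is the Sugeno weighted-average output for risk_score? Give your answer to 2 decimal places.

R1 (z=16.0): steady=0.13, high=0.49, fair=0.46; AND[a·b] → w = 0.0293
R2 (z=19.0): good=0.76, steady=0.13; AND[a·b] → w = 0.0988
R3 (z=30.0): steady=0.13, ¬moderate=1−0.68=0.32; AND[a·b] → w = 0.0416
R4 (z=10.3): good=0.76, high=0.49, steady=0.13; AND[a·b] → w = 0.0484
Weighted average = (0.0293·16.0 + 0.0988·19.0 + 0.0416·30.0 + 0.0484·10.3) / (0.0293 + 0.0988 + 0.0416 + 0.0484)
  = 4.0927 / 0.2181 = 18.76

18.76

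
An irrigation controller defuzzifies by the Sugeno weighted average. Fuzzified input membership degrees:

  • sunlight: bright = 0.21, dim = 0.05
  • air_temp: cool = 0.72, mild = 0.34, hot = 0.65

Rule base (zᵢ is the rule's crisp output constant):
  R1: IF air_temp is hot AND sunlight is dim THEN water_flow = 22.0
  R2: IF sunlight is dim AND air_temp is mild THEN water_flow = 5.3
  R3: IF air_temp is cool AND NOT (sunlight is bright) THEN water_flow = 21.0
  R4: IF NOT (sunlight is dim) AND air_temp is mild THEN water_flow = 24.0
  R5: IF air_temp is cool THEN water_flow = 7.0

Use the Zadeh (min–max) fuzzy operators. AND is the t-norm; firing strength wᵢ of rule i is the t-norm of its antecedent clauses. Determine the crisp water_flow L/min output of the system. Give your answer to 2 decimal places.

15.79

R1 (z=22.0): hot=0.65, dim=0.05; AND[min(a, b)] → w = 0.05
R2 (z=5.3): dim=0.05, mild=0.34; AND[min(a, b)] → w = 0.05
R3 (z=21.0): cool=0.72, ¬bright=1−0.21=0.79; AND[min(a, b)] → w = 0.72
R4 (z=24.0): ¬dim=1−0.05=0.95, mild=0.34; AND[min(a, b)] → w = 0.34
R5 (z=7.0): cool=0.72 → w = 0.72
Weighted average = (0.05·22.0 + 0.05·5.3 + 0.72·21.0 + 0.34·24.0 + 0.72·7.0) / (0.05 + 0.05 + 0.72 + 0.34 + 0.72)
  = 29.6850 / 1.8800 = 15.79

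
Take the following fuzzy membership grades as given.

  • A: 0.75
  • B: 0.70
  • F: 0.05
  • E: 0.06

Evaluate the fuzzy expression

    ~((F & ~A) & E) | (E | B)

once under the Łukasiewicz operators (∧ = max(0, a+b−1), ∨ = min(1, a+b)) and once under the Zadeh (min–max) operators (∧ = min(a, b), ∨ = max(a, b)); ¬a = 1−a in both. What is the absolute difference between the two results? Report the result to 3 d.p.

Under Łukasiewicz:
  ~A = 1 − 0.75 = 0.25
  F & ~A = max(0, a+b−1) on (0.05, 0.25) = 0.00
  (F & ~A) & E = max(0, a+b−1) on (0.00, 0.06) = 0.00
  ~((F & ~A) & E) = 1 − 0.00 = 1.00
  E | B = min(1, a+b) on (0.06, 0.70) = 0.76
  ~((F & ~A) & E) | (E | B) = min(1, a+b) on (1.00, 0.76) = 1.00
  → value = 1.0000
Under Zadeh (min–max):
  ~A = 1 − 0.75 = 0.25
  F & ~A = min(a, b) on (0.05, 0.25) = 0.05
  (F & ~A) & E = min(a, b) on (0.05, 0.06) = 0.05
  ~((F & ~A) & E) = 1 − 0.05 = 0.95
  E | B = max(a, b) on (0.06, 0.70) = 0.70
  ~((F & ~A) & E) | (E | B) = max(a, b) on (0.95, 0.70) = 0.95
  → value = 0.9500
|1.0000 − 0.9500| = 0.050

0.050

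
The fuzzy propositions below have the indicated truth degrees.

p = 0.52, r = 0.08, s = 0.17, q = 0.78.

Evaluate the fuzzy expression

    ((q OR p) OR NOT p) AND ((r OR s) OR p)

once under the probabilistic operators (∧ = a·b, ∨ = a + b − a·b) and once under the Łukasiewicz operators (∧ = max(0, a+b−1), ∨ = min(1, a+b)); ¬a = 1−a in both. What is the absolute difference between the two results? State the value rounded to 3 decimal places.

0.171

Under probabilistic:
  q OR p = a + b − a·b on (0.7800, 0.5200) = 0.8944
  NOT p = 1 − 0.5200 = 0.4800
  (q OR p) OR NOT p = a + b − a·b on (0.8944, 0.4800) = 0.9451
  r OR s = a + b − a·b on (0.0800, 0.1700) = 0.2364
  (r OR s) OR p = a + b − a·b on (0.2364, 0.5200) = 0.6335
  ((q OR p) OR NOT p) AND ((r OR s) OR p) = a·b on (0.9451, 0.6335) = 0.5987
  → value = 0.5987
Under Łukasiewicz:
  q OR p = min(1, a+b) on (0.78, 0.52) = 1.00
  NOT p = 1 − 0.52 = 0.48
  (q OR p) OR NOT p = min(1, a+b) on (1.00, 0.48) = 1.00
  r OR s = min(1, a+b) on (0.08, 0.17) = 0.25
  (r OR s) OR p = min(1, a+b) on (0.25, 0.52) = 0.77
  ((q OR p) OR NOT p) AND ((r OR s) OR p) = max(0, a+b−1) on (1.00, 0.77) = 0.77
  → value = 0.7700
|0.5987 − 0.7700| = 0.171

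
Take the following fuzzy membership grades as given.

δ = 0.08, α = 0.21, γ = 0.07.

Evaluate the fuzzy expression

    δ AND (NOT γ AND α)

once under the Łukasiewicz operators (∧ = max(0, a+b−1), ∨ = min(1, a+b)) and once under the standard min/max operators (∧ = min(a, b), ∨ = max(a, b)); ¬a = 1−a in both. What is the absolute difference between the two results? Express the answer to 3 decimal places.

Under Łukasiewicz:
  NOT γ = 1 − 0.07 = 0.93
  NOT γ AND α = max(0, a+b−1) on (0.93, 0.21) = 0.14
  δ AND (NOT γ AND α) = max(0, a+b−1) on (0.08, 0.14) = 0.00
  → value = 0.0000
Under standard min/max:
  NOT γ = 1 − 0.07 = 0.93
  NOT γ AND α = min(a, b) on (0.93, 0.21) = 0.21
  δ AND (NOT γ AND α) = min(a, b) on (0.08, 0.21) = 0.08
  → value = 0.0800
|0.0000 − 0.0800| = 0.080

0.080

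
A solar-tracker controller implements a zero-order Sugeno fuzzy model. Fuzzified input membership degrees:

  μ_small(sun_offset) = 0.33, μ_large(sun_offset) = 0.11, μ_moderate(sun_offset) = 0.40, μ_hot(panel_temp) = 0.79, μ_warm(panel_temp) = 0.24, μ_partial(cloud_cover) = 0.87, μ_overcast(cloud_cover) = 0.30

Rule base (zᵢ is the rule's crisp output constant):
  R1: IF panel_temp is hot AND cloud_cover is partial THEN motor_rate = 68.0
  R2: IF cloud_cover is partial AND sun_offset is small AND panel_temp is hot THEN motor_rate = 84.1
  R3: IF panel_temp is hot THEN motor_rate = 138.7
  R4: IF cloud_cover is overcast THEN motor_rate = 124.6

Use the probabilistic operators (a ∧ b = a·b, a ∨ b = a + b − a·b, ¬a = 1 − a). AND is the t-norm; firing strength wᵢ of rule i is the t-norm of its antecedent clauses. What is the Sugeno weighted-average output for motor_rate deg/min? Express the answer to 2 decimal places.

R1 (z=68.0): hot=0.79, partial=0.87; AND[a·b] → w = 0.6873
R2 (z=84.1): partial=0.87, small=0.33, hot=0.79; AND[a·b] → w = 0.2268
R3 (z=138.7): hot=0.79 → w = 0.7900
R4 (z=124.6): overcast=0.30 → w = 0.3000
Weighted average = (0.6873·68.0 + 0.2268·84.1 + 0.7900·138.7 + 0.3000·124.6) / (0.6873 + 0.2268 + 0.7900 + 0.3000)
  = 212.7640 / 2.0041 = 106.16

106.16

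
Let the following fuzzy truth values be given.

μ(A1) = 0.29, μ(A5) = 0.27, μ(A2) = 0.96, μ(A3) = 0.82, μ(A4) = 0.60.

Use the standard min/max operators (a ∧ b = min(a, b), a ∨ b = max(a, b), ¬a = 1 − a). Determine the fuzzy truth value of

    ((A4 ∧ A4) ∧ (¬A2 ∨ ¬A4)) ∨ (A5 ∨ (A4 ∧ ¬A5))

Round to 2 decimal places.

A4 ∧ A4 = min(a, b) on (0.60, 0.60) = 0.60
¬A2 = 1 − 0.96 = 0.04
¬A4 = 1 − 0.60 = 0.40
¬A2 ∨ ¬A4 = max(a, b) on (0.04, 0.40) = 0.40
(A4 ∧ A4) ∧ (¬A2 ∨ ¬A4) = min(a, b) on (0.60, 0.40) = 0.40
¬A5 = 1 − 0.27 = 0.73
A4 ∧ ¬A5 = min(a, b) on (0.60, 0.73) = 0.60
A5 ∨ (A4 ∧ ¬A5) = max(a, b) on (0.27, 0.60) = 0.60
((A4 ∧ A4) ∧ (¬A2 ∨ ¬A4)) ∨ (A5 ∨ (A4 ∧ ¬A5)) = max(a, b) on (0.40, 0.60) = 0.60

0.60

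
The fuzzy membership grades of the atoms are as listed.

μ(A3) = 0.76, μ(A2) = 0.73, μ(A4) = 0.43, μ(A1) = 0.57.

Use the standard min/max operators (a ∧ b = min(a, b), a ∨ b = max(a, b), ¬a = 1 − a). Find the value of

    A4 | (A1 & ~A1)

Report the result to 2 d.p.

~A1 = 1 − 0.57 = 0.43
A1 & ~A1 = min(a, b) on (0.57, 0.43) = 0.43
A4 | (A1 & ~A1) = max(a, b) on (0.43, 0.43) = 0.43

0.43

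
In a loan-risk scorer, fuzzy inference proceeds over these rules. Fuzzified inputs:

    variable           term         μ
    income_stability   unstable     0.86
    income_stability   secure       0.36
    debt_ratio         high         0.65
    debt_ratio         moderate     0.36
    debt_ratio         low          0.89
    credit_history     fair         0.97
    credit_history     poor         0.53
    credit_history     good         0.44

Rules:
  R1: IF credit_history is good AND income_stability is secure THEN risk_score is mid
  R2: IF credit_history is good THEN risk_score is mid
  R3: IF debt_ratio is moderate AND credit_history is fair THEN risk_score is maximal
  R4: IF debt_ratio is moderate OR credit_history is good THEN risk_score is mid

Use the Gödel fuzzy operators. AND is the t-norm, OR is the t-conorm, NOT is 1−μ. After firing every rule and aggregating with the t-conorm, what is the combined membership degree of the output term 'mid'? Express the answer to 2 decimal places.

R1: good=0.44, secure=0.36; AND[min(a, b)] → w = 0.36
R2: good=0.44 → w = 0.44
R3: moderate=0.36, fair=0.97; AND[min(a, b)] → w = 0.36
R4: moderate=0.36, good=0.44; OR[max(a, b)] → w = 0.44
Rules with consequent 'mid': {R1, R2, R4} → strengths 0.36, 0.44, 0.44
Aggregate via t-conorm [max(a, b)]: 0.44

0.44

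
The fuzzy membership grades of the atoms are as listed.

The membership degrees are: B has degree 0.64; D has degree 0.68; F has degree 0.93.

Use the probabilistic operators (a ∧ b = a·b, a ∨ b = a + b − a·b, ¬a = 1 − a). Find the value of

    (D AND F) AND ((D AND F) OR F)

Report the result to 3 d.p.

D AND F = a·b on (0.6800, 0.9300) = 0.6324
D AND F = a·b on (0.6800, 0.9300) = 0.6324
(D AND F) OR F = a + b − a·b on (0.6324, 0.9300) = 0.9743
(D AND F) AND ((D AND F) OR F) = a·b on (0.6324, 0.9743) = 0.6161

0.616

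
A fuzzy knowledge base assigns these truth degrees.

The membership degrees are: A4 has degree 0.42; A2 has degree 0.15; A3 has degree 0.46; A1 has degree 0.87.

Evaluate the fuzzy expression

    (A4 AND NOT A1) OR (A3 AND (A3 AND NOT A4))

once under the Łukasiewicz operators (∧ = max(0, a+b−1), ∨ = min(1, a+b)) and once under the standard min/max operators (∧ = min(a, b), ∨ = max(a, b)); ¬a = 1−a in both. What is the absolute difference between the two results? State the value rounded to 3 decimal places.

0.460

Under Łukasiewicz:
  NOT A1 = 1 − 0.87 = 0.13
  A4 AND NOT A1 = max(0, a+b−1) on (0.42, 0.13) = 0.00
  NOT A4 = 1 − 0.42 = 0.58
  A3 AND NOT A4 = max(0, a+b−1) on (0.46, 0.58) = 0.04
  A3 AND (A3 AND NOT A4) = max(0, a+b−1) on (0.46, 0.04) = 0.00
  (A4 AND NOT A1) OR (A3 AND (A3 AND NOT A4)) = min(1, a+b) on (0.00, 0.00) = 0.00
  → value = 0.0000
Under standard min/max:
  NOT A1 = 1 − 0.87 = 0.13
  A4 AND NOT A1 = min(a, b) on (0.42, 0.13) = 0.13
  NOT A4 = 1 − 0.42 = 0.58
  A3 AND NOT A4 = min(a, b) on (0.46, 0.58) = 0.46
  A3 AND (A3 AND NOT A4) = min(a, b) on (0.46, 0.46) = 0.46
  (A4 AND NOT A1) OR (A3 AND (A3 AND NOT A4)) = max(a, b) on (0.13, 0.46) = 0.46
  → value = 0.4600
|0.0000 − 0.4600| = 0.460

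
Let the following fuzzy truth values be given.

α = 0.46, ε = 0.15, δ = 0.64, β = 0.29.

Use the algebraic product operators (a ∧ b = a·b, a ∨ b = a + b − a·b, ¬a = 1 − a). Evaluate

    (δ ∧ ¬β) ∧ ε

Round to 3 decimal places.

¬β = 1 − 0.2900 = 0.7100
δ ∧ ¬β = a·b on (0.6400, 0.7100) = 0.4544
(δ ∧ ¬β) ∧ ε = a·b on (0.4544, 0.1500) = 0.0682

0.068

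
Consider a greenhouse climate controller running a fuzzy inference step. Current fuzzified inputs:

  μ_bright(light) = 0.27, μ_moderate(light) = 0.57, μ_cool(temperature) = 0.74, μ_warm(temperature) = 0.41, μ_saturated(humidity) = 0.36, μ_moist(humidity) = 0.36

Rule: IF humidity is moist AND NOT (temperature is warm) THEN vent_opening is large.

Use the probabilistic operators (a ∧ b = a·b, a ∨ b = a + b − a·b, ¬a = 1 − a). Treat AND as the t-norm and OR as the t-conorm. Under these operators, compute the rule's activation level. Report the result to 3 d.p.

0.212

firing strength: moist=0.36, ¬warm=1−0.41=0.59; AND[a·b] → w = 0.2124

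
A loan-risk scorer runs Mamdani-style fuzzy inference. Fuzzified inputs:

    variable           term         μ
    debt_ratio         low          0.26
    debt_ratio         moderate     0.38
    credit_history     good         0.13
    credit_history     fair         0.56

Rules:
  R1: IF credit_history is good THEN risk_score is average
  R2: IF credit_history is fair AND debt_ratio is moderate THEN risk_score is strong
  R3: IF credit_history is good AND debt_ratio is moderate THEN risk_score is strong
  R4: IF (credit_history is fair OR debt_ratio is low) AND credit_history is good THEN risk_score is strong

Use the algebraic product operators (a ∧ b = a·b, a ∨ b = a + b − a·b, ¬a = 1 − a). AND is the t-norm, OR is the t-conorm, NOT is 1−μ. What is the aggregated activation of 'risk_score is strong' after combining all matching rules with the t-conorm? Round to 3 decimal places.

0.317

R1: good=0.13 → w = 0.1300
R2: fair=0.56, moderate=0.38; AND[a·b] → w = 0.2128
R3: good=0.13, moderate=0.38; AND[a·b] → w = 0.0494
R4: (fair=0.56 OR low=0.26) = 0.6744; AND[a·b] with good=0.13 → w = 0.0877
Rules with consequent 'strong': {R2, R3, R4} → strengths 0.2128, 0.0494, 0.0877
Aggregate via t-conorm [a + b − a·b]: 0.3173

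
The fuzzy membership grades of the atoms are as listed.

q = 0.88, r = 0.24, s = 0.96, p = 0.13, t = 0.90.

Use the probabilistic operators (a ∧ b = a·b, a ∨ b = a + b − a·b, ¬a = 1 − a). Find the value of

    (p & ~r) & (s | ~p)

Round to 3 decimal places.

0.098

~r = 1 − 0.2400 = 0.7600
p & ~r = a·b on (0.1300, 0.7600) = 0.0988
~p = 1 − 0.1300 = 0.8700
s | ~p = a + b − a·b on (0.9600, 0.8700) = 0.9948
(p & ~r) & (s | ~p) = a·b on (0.0988, 0.9948) = 0.0983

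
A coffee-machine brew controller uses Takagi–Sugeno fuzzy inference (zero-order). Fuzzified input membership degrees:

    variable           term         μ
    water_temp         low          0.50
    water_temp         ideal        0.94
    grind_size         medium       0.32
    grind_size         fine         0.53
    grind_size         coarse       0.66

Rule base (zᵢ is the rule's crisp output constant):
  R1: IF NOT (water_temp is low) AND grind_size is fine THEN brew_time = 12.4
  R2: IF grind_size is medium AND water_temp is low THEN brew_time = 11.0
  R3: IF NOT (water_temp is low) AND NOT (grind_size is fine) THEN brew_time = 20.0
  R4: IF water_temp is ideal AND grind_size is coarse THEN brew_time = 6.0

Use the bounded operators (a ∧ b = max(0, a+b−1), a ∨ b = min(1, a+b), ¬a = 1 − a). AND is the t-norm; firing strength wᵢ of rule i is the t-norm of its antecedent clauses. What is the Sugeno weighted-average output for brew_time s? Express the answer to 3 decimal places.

R1 (z=12.4): ¬low=1−0.50=0.50, fine=0.53; AND[max(0, a+b−1)] → w = 0.03
R2 (z=11.0): medium=0.32, low=0.50; AND[max(0, a+b−1)] → w = 0.00
R3 (z=20.0): ¬low=1−0.50=0.50, ¬fine=1−0.53=0.47; AND[max(0, a+b−1)] → w = 0.00
R4 (z=6.0): ideal=0.94, coarse=0.66; AND[max(0, a+b−1)] → w = 0.60
Weighted average = (0.03·12.4 + 0.00·11.0 + 0.00·20.0 + 0.60·6.0) / (0.03 + 0.00 + 0.00 + 0.60)
  = 3.9720 / 0.6300 = 6.305

6.305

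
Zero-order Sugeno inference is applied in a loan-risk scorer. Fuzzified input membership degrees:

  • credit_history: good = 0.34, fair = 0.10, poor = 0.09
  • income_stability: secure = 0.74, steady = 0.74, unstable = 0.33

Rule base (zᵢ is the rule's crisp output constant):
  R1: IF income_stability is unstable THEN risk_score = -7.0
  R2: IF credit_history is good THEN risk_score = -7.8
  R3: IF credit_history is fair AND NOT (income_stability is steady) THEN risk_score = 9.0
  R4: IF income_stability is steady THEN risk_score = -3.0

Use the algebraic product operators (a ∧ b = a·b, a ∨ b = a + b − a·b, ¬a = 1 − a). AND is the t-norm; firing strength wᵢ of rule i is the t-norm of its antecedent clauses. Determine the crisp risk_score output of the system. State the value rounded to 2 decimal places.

R1 (z=-7.0): unstable=0.33 → w = 0.3300
R2 (z=-7.8): good=0.34 → w = 0.3400
R3 (z=9.0): fair=0.10, ¬steady=1−0.74=0.26; AND[a·b] → w = 0.0260
R4 (z=-3.0): steady=0.74 → w = 0.7400
Weighted average = (0.3300·-7.0 + 0.3400·-7.8 + 0.0260·9.0 + 0.7400·-3.0) / (0.3300 + 0.3400 + 0.0260 + 0.7400)
  = -6.9480 / 1.4360 = -4.84

-4.84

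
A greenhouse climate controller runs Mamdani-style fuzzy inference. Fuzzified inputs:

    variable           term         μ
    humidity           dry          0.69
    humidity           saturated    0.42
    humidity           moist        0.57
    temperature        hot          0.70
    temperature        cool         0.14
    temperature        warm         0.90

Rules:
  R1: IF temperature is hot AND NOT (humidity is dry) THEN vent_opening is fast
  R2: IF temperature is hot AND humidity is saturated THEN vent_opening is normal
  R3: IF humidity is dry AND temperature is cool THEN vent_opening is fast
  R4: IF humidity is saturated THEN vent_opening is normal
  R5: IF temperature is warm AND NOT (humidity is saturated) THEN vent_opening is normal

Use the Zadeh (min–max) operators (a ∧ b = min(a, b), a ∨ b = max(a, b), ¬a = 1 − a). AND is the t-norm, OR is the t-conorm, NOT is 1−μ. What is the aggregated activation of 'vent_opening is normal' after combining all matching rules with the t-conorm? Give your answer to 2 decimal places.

R1: hot=0.70, ¬dry=1−0.69=0.31; AND[min(a, b)] → w = 0.31
R2: hot=0.70, saturated=0.42; AND[min(a, b)] → w = 0.42
R3: dry=0.69, cool=0.14; AND[min(a, b)] → w = 0.14
R4: saturated=0.42 → w = 0.42
R5: warm=0.90, ¬saturated=1−0.42=0.58; AND[min(a, b)] → w = 0.58
Rules with consequent 'normal': {R2, R4, R5} → strengths 0.42, 0.42, 0.58
Aggregate via t-conorm [max(a, b)]: 0.58

0.58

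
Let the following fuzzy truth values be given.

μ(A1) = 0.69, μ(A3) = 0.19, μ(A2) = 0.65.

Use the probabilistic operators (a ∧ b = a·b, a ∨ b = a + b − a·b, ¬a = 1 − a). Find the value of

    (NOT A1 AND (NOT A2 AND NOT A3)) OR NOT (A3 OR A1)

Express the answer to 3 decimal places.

0.317

NOT A1 = 1 − 0.6900 = 0.3100
NOT A2 = 1 − 0.6500 = 0.3500
NOT A3 = 1 − 0.1900 = 0.8100
NOT A2 AND NOT A3 = a·b on (0.3500, 0.8100) = 0.2835
NOT A1 AND (NOT A2 AND NOT A3) = a·b on (0.3100, 0.2835) = 0.0879
A3 OR A1 = a + b − a·b on (0.1900, 0.6900) = 0.7489
NOT (A3 OR A1) = 1 − 0.7489 = 0.2511
(NOT A1 AND (NOT A2 AND NOT A3)) OR NOT (A3 OR A1) = a + b − a·b on (0.0879, 0.2511) = 0.3169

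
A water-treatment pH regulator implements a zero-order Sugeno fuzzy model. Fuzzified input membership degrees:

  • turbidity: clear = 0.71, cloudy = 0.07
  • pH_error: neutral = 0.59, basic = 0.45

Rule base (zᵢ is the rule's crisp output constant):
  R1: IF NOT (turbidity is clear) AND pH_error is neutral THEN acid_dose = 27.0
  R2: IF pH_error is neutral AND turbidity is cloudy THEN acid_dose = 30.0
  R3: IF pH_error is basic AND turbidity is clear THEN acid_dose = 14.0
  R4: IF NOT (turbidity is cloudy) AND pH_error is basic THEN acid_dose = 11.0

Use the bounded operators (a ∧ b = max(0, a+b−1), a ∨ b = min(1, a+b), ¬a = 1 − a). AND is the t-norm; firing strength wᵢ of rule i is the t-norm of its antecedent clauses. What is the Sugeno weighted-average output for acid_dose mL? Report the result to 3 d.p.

R1 (z=27.0): ¬clear=1−0.71=0.29, neutral=0.59; AND[max(0, a+b−1)] → w = 0.00
R2 (z=30.0): neutral=0.59, cloudy=0.07; AND[max(0, a+b−1)] → w = 0.00
R3 (z=14.0): basic=0.45, clear=0.71; AND[max(0, a+b−1)] → w = 0.16
R4 (z=11.0): ¬cloudy=1−0.07=0.93, basic=0.45; AND[max(0, a+b−1)] → w = 0.38
Weighted average = (0.00·27.0 + 0.00·30.0 + 0.16·14.0 + 0.38·11.0) / (0.00 + 0.00 + 0.16 + 0.38)
  = 6.4200 / 0.5400 = 11.889

11.889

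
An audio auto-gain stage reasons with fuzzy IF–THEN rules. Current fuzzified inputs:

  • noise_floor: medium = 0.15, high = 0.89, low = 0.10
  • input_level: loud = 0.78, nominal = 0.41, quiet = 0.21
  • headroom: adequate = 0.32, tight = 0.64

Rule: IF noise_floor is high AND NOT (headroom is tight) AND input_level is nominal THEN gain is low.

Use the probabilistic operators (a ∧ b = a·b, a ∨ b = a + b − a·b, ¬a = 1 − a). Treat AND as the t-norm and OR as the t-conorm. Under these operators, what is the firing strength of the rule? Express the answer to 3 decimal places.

0.131

firing strength: high=0.89, ¬tight=1−0.64=0.36, nominal=0.41; AND[a·b] → w = 0.1314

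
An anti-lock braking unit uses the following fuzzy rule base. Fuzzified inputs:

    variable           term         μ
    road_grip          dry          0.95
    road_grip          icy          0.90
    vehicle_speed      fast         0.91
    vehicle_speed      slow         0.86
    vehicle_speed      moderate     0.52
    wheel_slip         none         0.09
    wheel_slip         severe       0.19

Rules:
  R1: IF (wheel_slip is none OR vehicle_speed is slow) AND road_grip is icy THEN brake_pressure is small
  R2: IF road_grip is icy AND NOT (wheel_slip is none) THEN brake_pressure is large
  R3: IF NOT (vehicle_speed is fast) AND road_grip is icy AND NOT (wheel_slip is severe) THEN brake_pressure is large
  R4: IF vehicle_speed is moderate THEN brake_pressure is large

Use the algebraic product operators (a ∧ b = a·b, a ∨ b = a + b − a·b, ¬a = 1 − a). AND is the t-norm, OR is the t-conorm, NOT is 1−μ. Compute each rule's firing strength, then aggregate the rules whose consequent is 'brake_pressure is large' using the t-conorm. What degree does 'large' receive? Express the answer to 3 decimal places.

R1: (none=0.09 OR slow=0.86) = 0.8726; AND[a·b] with icy=0.90 → w = 0.7853
R2: icy=0.90, ¬none=1−0.09=0.91; AND[a·b] → w = 0.8190
R3: ¬fast=1−0.91=0.09, icy=0.90, ¬severe=1−0.19=0.81; AND[a·b] → w = 0.0656
R4: moderate=0.52 → w = 0.5200
Rules with consequent 'large': {R2, R3, R4} → strengths 0.8190, 0.0656, 0.5200
Aggregate via t-conorm [a + b − a·b]: 0.9188

0.919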